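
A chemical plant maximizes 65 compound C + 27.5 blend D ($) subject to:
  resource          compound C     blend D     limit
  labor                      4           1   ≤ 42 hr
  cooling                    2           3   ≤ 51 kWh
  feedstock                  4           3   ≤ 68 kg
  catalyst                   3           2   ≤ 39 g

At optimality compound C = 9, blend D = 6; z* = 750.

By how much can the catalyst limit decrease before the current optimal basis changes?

7.5

Binding constraints: labor, catalyst. The basis is B = [[4,1],[3,2]] with det 5.
Per unit decrease in catalyst, x* moves by d = (0.2, -0.8).
The basis stays optimal until blend D reaches 0; allowable decrease = 7.5 g.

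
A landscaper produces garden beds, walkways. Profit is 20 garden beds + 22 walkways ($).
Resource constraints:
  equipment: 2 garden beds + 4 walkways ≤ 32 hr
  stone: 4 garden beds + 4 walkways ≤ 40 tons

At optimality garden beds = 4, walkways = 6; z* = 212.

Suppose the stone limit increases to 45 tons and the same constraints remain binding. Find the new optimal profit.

Check each constraint at x*: equipment 32/32 (tight); stone 40/40 (tight).
Dual feasibility on the basic columns requires 2·y_equipment + 4·y_stone = 20, 4·y_equipment + 4·y_stone = 22.
Solving: y_equipment = 1, y_stone = 4.5.
Δz = y_stone·Δb = 4.5 × (5) = 22.5, so new z* = 212 + 22.5 = 234.5.

234.5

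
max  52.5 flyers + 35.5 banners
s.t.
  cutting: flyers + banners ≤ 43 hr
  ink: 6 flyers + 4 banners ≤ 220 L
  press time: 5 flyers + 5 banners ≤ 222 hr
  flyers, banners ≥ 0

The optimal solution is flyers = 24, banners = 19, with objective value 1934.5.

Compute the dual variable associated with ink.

8.5

Check each constraint at x*: cutting 43/43 (tight); ink 220/220 (tight); press time 215/222 (slack 7).
By complementary slackness, y = 0 for the non-binding constraint.
The binding rows give the dual system: 1·y_cutting + 6·y_ink = 52.5 and 1·y_cutting + 4·y_ink = 35.5.
This yields shadow prices y_cutting = 1.5, y_ink = 8.5.
Shadow price of ink = 8.5.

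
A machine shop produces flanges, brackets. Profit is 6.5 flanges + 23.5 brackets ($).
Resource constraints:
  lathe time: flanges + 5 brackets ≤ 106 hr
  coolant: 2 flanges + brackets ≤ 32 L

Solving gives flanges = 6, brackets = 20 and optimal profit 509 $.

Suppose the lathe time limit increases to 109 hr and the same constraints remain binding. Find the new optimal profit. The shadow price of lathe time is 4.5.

522.5

Δb = 3, so new z* = 509 + (4.5)·(3) = 509 + 13.5 = 522.5.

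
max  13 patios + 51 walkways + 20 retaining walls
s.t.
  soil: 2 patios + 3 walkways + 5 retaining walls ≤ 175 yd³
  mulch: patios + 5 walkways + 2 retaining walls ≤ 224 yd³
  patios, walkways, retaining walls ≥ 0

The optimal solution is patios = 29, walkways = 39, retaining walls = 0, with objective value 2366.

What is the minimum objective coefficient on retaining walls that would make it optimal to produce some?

28

Both soil and mulch are binding at x*.
From A_Bᵀ y = c: 2·y_soil + 1·y_mulch = 13; 3·y_soil + 5·y_mulch = 51.
Solving: y_soil = 2, y_mulch = 9.
retaining walls enters the basis when its profit ≥ yᵀa₃ = 2·5 + 9·2 = 28.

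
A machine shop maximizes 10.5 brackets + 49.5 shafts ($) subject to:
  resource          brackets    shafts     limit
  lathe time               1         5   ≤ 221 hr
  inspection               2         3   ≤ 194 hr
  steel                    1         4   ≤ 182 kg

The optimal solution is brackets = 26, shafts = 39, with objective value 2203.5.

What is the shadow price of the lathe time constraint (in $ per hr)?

Check each constraint at x*: lathe time 221/221 (tight); inspection 169/194 (slack 25); steel 182/182 (tight).
Slack constraints have shadow price 0 (complementary slackness).
The binding rows give the dual system: 1·y_lathe time + 1·y_steel = 10.5 and 5·y_lathe time + 4·y_steel = 49.5.
This yields shadow prices y_lathe time = 7.5, y_steel = 3.
Shadow price of lathe time = 7.5.

7.5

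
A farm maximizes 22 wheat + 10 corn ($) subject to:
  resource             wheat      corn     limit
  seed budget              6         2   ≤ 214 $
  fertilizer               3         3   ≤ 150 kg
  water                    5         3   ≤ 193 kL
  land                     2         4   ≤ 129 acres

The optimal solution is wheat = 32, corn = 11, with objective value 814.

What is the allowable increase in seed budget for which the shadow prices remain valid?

17.6

Binding constraints: seed budget, water. The basis is B = [[6,2],[5,3]] with det 8.
Per unit increase in seed budget, x* moves by d = (0.375, -0.625).
The basis stays optimal until corn reaches 0; allowable increase = 17.6 $.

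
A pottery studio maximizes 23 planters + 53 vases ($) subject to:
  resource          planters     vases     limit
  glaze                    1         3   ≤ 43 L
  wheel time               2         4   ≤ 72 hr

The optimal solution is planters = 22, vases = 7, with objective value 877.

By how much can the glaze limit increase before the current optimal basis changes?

Binding constraints: glaze, wheel time. The basis is B = [[1,3],[2,4]] with det -2.
Per unit increase in glaze, x* moves by d = (-2, 1).
The basis stays optimal until planters reaches 0; allowable increase = 11 L.

11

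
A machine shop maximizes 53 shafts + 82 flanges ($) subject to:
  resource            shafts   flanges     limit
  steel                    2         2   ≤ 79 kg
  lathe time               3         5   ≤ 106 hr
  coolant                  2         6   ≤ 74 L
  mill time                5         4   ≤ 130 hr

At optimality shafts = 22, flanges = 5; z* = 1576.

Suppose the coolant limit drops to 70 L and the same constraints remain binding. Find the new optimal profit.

Check each constraint at x*: steel 54/79 (slack 25); lathe time 91/106 (slack 15); coolant 74/74 (tight); mill time 130/130 (tight).
Slack constraints have shadow price 0 (complementary slackness).
The binding rows give the dual system: 2·y_coolant + 5·y_mill time = 53 and 6·y_coolant + 4·y_mill time = 82.
Solving: y_coolant = 9, y_mill time = 7.
Δz = y_coolant·Δb = 9 × (-4) = -36, so new z* = 1576 − 36 = 1540.

1540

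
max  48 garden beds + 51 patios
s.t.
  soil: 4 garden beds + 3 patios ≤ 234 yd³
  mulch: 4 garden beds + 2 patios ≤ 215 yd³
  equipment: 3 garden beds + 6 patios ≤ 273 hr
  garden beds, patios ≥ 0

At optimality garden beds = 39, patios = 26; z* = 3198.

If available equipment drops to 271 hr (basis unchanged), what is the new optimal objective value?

At the optimum: soil uses 234 of 234 (binding); mulch uses 208 of 215 (slack = 7); equipment uses 273 of 273 (binding).
By complementary slackness, y = 0 for the non-binding constraint.
From A_Bᵀ y = c: 4·y_soil + 3·y_equipment = 48; 3·y_soil + 6·y_equipment = 51.
Solving: y_soil = 9, y_equipment = 4.
Δz = y_equipment·Δb = 4 × (-2) = -8, so new z* = 3198 − 8 = 3190.

3190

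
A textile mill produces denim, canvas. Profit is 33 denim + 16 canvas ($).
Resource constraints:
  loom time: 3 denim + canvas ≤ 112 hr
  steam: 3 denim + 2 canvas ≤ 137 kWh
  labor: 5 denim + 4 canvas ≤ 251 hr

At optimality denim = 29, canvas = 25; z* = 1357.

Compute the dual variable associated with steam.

Binding: loom time and steam. Non-binding: labor (6 unused).
Since labor is not tight, its dual is 0.
From A_Bᵀ y = c: 3·y_loom time + 3·y_steam = 33; 1·y_loom time + 2·y_steam = 16.
Solving: y_loom time = 6, y_steam = 5.
Shadow price of steam = 5.

5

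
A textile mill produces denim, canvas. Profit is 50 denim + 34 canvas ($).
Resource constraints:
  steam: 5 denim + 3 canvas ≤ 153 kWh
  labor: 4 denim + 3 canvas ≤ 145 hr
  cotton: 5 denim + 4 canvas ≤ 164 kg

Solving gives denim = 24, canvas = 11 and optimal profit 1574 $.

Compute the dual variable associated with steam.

Binding: steam and cotton. Non-binding: labor (16 unused).
Since labor is not tight, its dual is 0.
Dual feasibility on the basic columns requires 5·y_steam + 5·y_cotton = 50, 3·y_steam + 4·y_cotton = 34.
Solving: y_steam = 6, y_cotton = 4.
Shadow price of steam = 6.

6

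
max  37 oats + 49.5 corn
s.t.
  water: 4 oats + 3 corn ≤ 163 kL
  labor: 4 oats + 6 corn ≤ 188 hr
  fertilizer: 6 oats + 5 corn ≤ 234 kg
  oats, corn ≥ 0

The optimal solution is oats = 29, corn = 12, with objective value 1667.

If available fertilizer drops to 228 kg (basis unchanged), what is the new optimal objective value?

1658

Check each constraint at x*: water 152/163 (slack 11); labor 188/188 (tight); fertilizer 234/234 (tight).
Since water is not tight, its dual is 0.
The binding rows give the dual system: 4·y_labor + 6·y_fertilizer = 37 and 6·y_labor + 5·y_fertilizer = 49.5.
This yields shadow prices y_labor = 7, y_fertilizer = 1.5.
Δz = y_fertilizer·Δb = 1.5 × (-6) = -9, so new z* = 1667 − 9 = 1658.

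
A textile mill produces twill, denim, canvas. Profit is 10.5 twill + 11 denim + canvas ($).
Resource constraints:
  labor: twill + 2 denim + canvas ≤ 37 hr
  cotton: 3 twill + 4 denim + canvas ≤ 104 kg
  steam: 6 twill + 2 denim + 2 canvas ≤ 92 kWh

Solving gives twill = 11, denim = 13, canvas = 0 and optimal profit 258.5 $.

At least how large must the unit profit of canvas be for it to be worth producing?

Check each constraint at x*: labor 37/37 (tight); cotton 85/104 (slack 19); steam 92/92 (tight).
Slack constraints have shadow price 0 (complementary slackness).
From A_Bᵀ y = c: 1·y_labor + 6·y_steam = 10.5; 2·y_labor + 2·y_steam = 11.
→ y_labor = 4.5 and y_steam = 1.
canvas enters the basis when its profit ≥ yᵀa₃ = 4.5·1 + 1·2 = 6.5.

6.5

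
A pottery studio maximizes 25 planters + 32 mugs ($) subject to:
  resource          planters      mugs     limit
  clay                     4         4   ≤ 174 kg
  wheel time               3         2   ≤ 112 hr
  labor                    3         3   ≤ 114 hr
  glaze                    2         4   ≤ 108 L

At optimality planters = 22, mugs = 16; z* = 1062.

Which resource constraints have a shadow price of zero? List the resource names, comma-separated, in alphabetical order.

clay: 152/174 (slack 22)
wheel time: 98/112 (slack 14)
labor: 114/114 (binding)
glaze: 108/108 (binding)
By complementary slackness, a constraint with positive slack has shadow price 0 → clay, wheel time.

clay, wheel time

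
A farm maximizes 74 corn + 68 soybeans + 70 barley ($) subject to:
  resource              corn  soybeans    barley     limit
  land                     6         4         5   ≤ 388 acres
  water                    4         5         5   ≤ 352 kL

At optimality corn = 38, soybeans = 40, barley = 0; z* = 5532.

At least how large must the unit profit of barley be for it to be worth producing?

75

Both land and water are binding at x*.
The binding rows give the dual system: 6·y_land + 4·y_water = 74 and 4·y_land + 5·y_water = 68.
→ y_land = 7 and y_water = 8.
barley enters the basis when its profit ≥ yᵀa₃ = 7·5 + 8·5 = 75.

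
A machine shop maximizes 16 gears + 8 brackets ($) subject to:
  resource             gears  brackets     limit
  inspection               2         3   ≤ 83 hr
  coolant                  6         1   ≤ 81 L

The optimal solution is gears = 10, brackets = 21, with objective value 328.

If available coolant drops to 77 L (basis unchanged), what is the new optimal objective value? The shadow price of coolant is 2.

320

Δb = -4, so new z* = 328 + (2)·(-4) = 328 − 8 = 320.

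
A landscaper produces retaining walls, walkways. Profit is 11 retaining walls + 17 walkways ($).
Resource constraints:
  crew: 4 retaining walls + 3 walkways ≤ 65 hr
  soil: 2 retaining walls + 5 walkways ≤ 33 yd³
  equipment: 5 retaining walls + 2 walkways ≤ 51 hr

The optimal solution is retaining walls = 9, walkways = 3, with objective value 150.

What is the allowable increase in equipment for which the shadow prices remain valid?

30

Binding constraints: soil, equipment. The basis is B = [[2,5],[5,2]] with det -21.
Per unit increase in equipment, x* moves by d = (0.2381, -0.0952).
The basis stays optimal until crew becomes binding; allowable increase = 30 hr.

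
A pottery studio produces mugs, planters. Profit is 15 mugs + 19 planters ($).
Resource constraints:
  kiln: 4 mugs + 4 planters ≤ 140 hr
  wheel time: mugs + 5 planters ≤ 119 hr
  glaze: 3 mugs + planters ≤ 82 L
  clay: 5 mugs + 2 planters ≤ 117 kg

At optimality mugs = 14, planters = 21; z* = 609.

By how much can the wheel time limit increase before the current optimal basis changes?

Binding constraints: kiln, wheel time. The basis is B = [[4,4],[1,5]] with det 16.
Per unit increase in wheel time, x* moves by d = (-0.25, 0.25).
The basis stays optimal until mugs reaches 0; allowable increase = 56 hr.

56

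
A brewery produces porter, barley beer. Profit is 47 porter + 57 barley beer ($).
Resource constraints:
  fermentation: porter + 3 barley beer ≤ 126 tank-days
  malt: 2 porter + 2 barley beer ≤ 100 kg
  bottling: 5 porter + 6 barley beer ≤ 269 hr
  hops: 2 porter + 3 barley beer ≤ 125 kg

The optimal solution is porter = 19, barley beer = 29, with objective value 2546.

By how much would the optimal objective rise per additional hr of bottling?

9

Check each constraint at x*: fermentation 106/126 (slack 20); malt 96/100 (slack 4); bottling 269/269 (tight); hops 125/125 (tight).
Slack constraints have shadow price 0 (complementary slackness).
The binding rows give the dual system: 5·y_bottling + 2·y_hops = 47 and 6·y_bottling + 3·y_hops = 57.
This yields shadow prices y_bottling = 9, y_hops = 1.
Shadow price of bottling = 9.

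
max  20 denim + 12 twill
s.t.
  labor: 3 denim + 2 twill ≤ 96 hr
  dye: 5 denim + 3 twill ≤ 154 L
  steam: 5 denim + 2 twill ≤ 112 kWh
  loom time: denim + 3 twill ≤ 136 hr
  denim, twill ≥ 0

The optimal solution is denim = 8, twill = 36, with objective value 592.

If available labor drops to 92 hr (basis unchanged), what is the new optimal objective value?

572

Binding: labor and steam. Non-binding: dye (6 unused), loom time (20 unused).
Slack constraints have shadow price 0 (complementary slackness).
From A_Bᵀ y = c: 3·y_labor + 5·y_steam = 20; 2·y_labor + 2·y_steam = 12.
Solving: y_labor = 5, y_steam = 1.
Δz = y_labor·Δb = 5 × (-4) = -20, so new z* = 592 − 20 = 572.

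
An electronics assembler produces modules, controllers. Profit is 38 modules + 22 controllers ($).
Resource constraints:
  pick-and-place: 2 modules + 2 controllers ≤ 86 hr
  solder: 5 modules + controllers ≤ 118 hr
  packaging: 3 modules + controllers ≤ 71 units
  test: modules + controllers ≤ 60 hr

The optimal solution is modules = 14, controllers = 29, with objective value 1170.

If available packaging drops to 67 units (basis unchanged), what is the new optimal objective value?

Check each constraint at x*: pick-and-place 86/86 (tight); solder 99/118 (slack 19); packaging 71/71 (tight); test 43/60 (slack 17).
Since solder, test are not tight, their duals are 0.
The binding rows give the dual system: 2·y_pick-and-place + 3·y_packaging = 38 and 2·y_pick-and-place + 1·y_packaging = 22.
Solving: y_pick-and-place = 7, y_packaging = 8.
Δz = y_packaging·Δb = 8 × (-4) = -32, so new z* = 1170 − 32 = 1138.

1138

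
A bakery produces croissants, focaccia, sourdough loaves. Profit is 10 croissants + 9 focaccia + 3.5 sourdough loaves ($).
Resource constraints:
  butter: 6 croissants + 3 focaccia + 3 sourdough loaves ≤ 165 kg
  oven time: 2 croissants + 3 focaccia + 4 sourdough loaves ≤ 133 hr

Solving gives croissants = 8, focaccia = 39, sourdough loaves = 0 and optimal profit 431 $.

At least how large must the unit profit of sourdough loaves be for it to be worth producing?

Both butter and oven time are binding at x*.
The binding rows give the dual system: 6·y_butter + 2·y_oven time = 10 and 3·y_butter + 3·y_oven time = 9.
→ y_butter = 1 and y_oven time = 2.
sourdough loaves enters the basis when its profit ≥ yᵀa₃ = 1·3 + 2·4 = 11.

11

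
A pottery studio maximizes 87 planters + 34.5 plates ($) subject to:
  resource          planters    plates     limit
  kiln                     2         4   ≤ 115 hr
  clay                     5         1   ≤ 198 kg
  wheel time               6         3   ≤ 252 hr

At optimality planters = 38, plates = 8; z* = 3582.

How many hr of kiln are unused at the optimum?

7

kiln used = 2·38 + 4·8 = 108; slack = 115 − 108 = 7.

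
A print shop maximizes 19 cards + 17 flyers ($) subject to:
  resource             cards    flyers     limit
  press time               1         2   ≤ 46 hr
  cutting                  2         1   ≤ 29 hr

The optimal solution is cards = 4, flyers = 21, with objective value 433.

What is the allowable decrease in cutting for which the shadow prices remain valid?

Binding constraints: press time, cutting. The basis is B = [[1,2],[2,1]] with det -3.
Per unit decrease in cutting, x* moves by d = (-0.6667, 0.3333).
The basis stays optimal until cards reaches 0; allowable decrease = 6 hr.

6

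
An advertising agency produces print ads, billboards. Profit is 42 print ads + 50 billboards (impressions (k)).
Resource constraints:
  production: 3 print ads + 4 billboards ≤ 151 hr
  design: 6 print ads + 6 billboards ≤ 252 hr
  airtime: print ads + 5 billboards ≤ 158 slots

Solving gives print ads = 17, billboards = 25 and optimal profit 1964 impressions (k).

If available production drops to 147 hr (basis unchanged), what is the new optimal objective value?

At the optimum: production uses 151 of 151 (binding); design uses 252 of 252 (binding); airtime uses 142 of 158 (slack = 16).
Slack constraints have shadow price 0 (complementary slackness).
From A_Bᵀ y = c: 3·y_production + 6·y_design = 42; 4·y_production + 6·y_design = 50.
Solving: y_production = 8, y_design = 3.
Δz = y_production·Δb = 8 × (-4) = -32, so new z* = 1964 − 32 = 1932.

1932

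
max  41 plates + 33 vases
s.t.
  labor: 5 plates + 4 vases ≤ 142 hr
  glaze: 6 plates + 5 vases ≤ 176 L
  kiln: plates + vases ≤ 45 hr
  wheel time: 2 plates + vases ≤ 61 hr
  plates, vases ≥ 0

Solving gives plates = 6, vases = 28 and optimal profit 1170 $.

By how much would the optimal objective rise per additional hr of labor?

7

Check each constraint at x*: labor 142/142 (tight); glaze 176/176 (tight); kiln 34/45 (slack 11); wheel time 40/61 (slack 21).
By complementary slackness, y = 0 for the non-binding constraints.
The binding rows give the dual system: 5·y_labor + 6·y_glaze = 41 and 4·y_labor + 5·y_glaze = 33.
→ y_labor = 7 and y_glaze = 1.
Shadow price of labor = 7.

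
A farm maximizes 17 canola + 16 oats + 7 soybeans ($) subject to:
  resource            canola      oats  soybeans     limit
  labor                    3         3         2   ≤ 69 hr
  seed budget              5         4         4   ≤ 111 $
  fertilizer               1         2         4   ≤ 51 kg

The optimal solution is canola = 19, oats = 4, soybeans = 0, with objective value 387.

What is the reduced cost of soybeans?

At the optimum: labor uses 69 of 69 (binding); seed budget uses 111 of 111 (binding); fertilizer uses 27 of 51 (slack = 24).
Slack constraints have shadow price 0 (complementary slackness).
From A_Bᵀ y = c: 3·y_labor + 5·y_seed budget = 17; 3·y_labor + 4·y_seed budget = 16.
Solving: y_labor = 4, y_seed budget = 1.
Reduced cost of soybeans: c₃ − yᵀa₃ = 7 − (4·2 + 1·4) = 7 − 12 = -5.

-5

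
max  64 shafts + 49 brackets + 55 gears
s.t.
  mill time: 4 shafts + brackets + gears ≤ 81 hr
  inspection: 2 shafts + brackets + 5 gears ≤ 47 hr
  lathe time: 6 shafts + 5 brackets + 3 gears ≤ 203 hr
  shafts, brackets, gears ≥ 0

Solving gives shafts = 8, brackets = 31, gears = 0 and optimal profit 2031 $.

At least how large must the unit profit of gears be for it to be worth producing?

Binding: inspection and lathe time. Non-binding: mill time (18 unused).
Slack constraints have shadow price 0 (complementary slackness).
The binding rows give the dual system: 2·y_inspection + 6·y_lathe time = 64 and 1·y_inspection + 5·y_lathe time = 49.
Solving: y_inspection = 6.5, y_lathe time = 8.5.
gears enters the basis when its profit ≥ yᵀa₃ = 6.5·5 + 8.5·3 = 58.

58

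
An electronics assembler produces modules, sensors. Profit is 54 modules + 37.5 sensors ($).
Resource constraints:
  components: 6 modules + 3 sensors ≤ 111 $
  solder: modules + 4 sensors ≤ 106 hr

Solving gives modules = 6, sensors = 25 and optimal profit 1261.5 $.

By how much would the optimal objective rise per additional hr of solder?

3

At the optimum: components uses 111 of 111 (binding); solder uses 106 of 106 (binding).
From A_Bᵀ y = c: 6·y_components + 1·y_solder = 54; 3·y_components + 4·y_solder = 37.5.
→ y_components = 8.5 and y_solder = 3.
Shadow price of solder = 3.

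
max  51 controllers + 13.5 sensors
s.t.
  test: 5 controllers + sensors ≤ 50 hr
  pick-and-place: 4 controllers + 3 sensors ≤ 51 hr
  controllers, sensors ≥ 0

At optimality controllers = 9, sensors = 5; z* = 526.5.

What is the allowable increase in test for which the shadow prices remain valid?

Binding constraints: test, pick-and-place. The basis is B = [[5,1],[4,3]] with det 11.
Per unit increase in test, x* moves by d = (0.2727, -0.3636).
The basis stays optimal until sensors reaches 0; allowable increase = 13.75 hr.

13.75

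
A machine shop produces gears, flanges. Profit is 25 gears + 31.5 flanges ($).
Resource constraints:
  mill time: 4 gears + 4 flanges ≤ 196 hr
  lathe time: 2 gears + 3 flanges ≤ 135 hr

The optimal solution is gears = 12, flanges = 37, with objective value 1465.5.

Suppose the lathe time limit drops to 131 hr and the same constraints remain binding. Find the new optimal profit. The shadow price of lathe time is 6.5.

1439.5

Δb = -4, so new z* = 1465.5 + (6.5)·(-4) = 1465.5 − 26 = 1439.5.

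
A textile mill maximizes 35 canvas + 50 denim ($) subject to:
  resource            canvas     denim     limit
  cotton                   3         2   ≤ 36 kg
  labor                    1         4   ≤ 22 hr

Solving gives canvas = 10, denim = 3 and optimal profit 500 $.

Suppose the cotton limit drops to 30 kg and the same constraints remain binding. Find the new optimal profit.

446

Both cotton and labor are binding at x*.
The binding rows give the dual system: 3·y_cotton + 1·y_labor = 35 and 2·y_cotton + 4·y_labor = 50.
→ y_cotton = 9 and y_labor = 8.
Δz = y_cotton·Δb = 9 × (-6) = -54, so new z* = 500 − 54 = 446.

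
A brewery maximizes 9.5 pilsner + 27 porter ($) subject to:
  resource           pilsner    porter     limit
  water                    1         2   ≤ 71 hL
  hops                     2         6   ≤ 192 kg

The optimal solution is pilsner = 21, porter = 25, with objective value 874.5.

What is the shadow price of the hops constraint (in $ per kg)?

4

Both water and hops are binding at x*.
From A_Bᵀ y = c: 1·y_water + 2·y_hops = 9.5; 2·y_water + 6·y_hops = 27.
Solving: y_water = 1.5, y_hops = 4.
Shadow price of hops = 4.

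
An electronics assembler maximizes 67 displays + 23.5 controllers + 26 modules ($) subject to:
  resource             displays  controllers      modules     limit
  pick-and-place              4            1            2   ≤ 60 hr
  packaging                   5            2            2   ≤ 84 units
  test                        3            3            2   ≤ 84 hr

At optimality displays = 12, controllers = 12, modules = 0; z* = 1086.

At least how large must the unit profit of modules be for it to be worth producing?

29

Check each constraint at x*: pick-and-place 60/60 (tight); packaging 84/84 (tight); test 72/84 (slack 12).
By complementary slackness, y = 0 for the non-binding constraint.
Dual feasibility on the basic columns requires 4·y_pick-and-place + 5·y_packaging = 67, 1·y_pick-and-place + 2·y_packaging = 23.5.
Solving: y_pick-and-place = 5.5, y_packaging = 9.
modules enters the basis when its profit ≥ yᵀa₃ = 5.5·2 + 9·2 = 29.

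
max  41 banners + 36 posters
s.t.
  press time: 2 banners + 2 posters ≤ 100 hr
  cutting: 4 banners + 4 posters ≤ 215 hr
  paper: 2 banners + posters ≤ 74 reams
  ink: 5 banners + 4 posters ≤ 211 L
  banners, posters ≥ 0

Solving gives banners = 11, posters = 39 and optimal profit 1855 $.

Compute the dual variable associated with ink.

5

Check each constraint at x*: press time 100/100 (tight); cutting 200/215 (slack 15); paper 61/74 (slack 13); ink 211/211 (tight).
Slack constraints have shadow price 0 (complementary slackness).
From A_Bᵀ y = c: 2·y_press time + 5·y_ink = 41; 2·y_press time + 4·y_ink = 36.
→ y_press time = 8 and y_ink = 5.
Shadow price of ink = 5.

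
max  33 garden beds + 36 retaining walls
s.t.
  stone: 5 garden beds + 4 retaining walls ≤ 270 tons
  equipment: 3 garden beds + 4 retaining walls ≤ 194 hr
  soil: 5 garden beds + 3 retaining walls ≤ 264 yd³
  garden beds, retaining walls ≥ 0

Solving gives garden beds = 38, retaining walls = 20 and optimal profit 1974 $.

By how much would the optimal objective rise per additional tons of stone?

At the optimum: stone uses 270 of 270 (binding); equipment uses 194 of 194 (binding); soil uses 250 of 264 (slack = 14).
Slack constraints have shadow price 0 (complementary slackness).
Dual feasibility on the basic columns requires 5·y_stone + 3·y_equipment = 33, 4·y_stone + 4·y_equipment = 36.
Solving: y_stone = 3, y_equipment = 6.
Shadow price of stone = 3.

3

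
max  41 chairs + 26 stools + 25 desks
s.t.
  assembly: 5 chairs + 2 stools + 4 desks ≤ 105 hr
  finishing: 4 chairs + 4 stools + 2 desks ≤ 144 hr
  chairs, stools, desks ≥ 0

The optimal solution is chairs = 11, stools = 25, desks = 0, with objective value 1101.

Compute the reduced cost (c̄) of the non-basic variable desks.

At the optimum: assembly uses 105 of 105 (binding); finishing uses 144 of 144 (binding).
Dual feasibility on the basic columns requires 5·y_assembly + 4·y_finishing = 41, 2·y_assembly + 4·y_finishing = 26.
→ y_assembly = 5 and y_finishing = 4.
Reduced cost of desks: c₃ − yᵀa₃ = 25 − (5·4 + 4·2) = 25 − 28 = -3.

-3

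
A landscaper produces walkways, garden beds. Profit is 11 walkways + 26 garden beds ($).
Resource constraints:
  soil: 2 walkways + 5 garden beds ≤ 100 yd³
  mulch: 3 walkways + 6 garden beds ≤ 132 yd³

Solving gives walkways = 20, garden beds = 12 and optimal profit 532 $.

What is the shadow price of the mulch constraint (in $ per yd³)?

1

At the optimum: soil uses 100 of 100 (binding); mulch uses 132 of 132 (binding).
Dual feasibility on the basic columns requires 2·y_soil + 3·y_mulch = 11, 5·y_soil + 6·y_mulch = 26.
Solving: y_soil = 4, y_mulch = 1.
Shadow price of mulch = 1.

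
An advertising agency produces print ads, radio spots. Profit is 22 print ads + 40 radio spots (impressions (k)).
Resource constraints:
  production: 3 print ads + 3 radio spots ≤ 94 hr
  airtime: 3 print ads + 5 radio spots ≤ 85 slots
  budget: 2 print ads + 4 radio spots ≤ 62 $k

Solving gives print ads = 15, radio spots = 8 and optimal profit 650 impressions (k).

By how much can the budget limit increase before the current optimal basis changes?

6

Binding constraints: airtime, budget. The basis is B = [[3,5],[2,4]] with det 2.
Per unit increase in budget, x* moves by d = (-2.5, 1.5).
The basis stays optimal until print ads reaches 0; allowable increase = 6 $k.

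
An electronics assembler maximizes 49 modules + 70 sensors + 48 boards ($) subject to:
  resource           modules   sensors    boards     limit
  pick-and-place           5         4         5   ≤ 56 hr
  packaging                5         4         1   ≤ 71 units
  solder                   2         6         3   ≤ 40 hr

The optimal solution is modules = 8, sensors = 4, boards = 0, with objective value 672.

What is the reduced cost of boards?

Check each constraint at x*: pick-and-place 56/56 (tight); packaging 56/71 (slack 15); solder 40/40 (tight).
By complementary slackness, y = 0 for the non-binding constraint.
The binding rows give the dual system: 5·y_pick-and-place + 2·y_solder = 49 and 4·y_pick-and-place + 6·y_solder = 70.
Solving: y_pick-and-place = 7, y_solder = 7.
Reduced cost of boards: c₃ − yᵀa₃ = 48 − (7·5 + 7·3) = 48 − 56 = -8.

-8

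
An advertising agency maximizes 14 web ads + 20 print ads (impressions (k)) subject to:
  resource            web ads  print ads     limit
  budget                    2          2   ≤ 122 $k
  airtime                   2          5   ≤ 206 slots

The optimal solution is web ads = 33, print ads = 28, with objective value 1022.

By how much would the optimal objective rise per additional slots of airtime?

Both budget and airtime are binding at x*.
From A_Bᵀ y = c: 2·y_budget + 2·y_airtime = 14; 2·y_budget + 5·y_airtime = 20.
Solving: y_budget = 5, y_airtime = 2.
Shadow price of airtime = 2.

2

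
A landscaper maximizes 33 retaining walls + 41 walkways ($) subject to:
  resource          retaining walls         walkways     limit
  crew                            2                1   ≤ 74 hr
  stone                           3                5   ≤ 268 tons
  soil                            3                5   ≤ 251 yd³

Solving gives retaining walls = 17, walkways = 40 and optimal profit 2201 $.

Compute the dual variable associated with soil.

7

Binding: crew and soil. Non-binding: stone (17 unused).
Since stone is not tight, its dual is 0.
Dual feasibility on the basic columns requires 2·y_crew + 3·y_soil = 33, 1·y_crew + 5·y_soil = 41.
This yields shadow prices y_crew = 6, y_soil = 7.
Shadow price of soil = 7.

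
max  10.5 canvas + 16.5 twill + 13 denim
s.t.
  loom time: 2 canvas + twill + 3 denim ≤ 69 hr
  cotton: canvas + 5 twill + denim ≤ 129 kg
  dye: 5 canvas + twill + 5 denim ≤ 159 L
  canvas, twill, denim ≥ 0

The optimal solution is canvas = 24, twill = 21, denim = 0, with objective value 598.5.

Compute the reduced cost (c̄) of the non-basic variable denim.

-1.5

Check each constraint at x*: loom time 69/69 (tight); cotton 129/129 (tight); dye 141/159 (slack 18).
By complementary slackness, y = 0 for the non-binding constraint.
From A_Bᵀ y = c: 2·y_loom time + 1·y_cotton = 10.5; 1·y_loom time + 5·y_cotton = 16.5.
Solving: y_loom time = 4, y_cotton = 2.5.
Reduced cost of denim: c₃ − yᵀa₃ = 13 − (4·3 + 2.5·1) = 13 − 14.5 = -1.5.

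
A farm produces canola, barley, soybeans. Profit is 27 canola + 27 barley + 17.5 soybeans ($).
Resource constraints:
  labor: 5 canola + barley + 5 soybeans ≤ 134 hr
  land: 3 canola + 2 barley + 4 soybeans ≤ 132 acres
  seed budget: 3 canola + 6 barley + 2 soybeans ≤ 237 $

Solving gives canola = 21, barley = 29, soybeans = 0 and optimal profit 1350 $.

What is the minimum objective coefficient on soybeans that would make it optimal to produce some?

Check each constraint at x*: labor 134/134 (tight); land 121/132 (slack 11); seed budget 237/237 (tight).
Since land is not tight, its dual is 0.
Dual feasibility on the basic columns requires 5·y_labor + 3·y_seed budget = 27, 1·y_labor + 6·y_seed budget = 27.
This yields shadow prices y_labor = 3, y_seed budget = 4.
soybeans enters the basis when its profit ≥ yᵀa₃ = 3·5 + 4·2 = 23.

23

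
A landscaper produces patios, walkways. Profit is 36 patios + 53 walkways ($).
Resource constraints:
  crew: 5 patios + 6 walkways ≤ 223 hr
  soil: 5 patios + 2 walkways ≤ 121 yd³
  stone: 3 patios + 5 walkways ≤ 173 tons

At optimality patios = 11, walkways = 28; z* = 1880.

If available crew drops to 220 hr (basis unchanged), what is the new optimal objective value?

At the optimum: crew uses 223 of 223 (binding); soil uses 111 of 121 (slack = 10); stone uses 173 of 173 (binding).
Slack constraints have shadow price 0 (complementary slackness).
Dual feasibility on the basic columns requires 5·y_crew + 3·y_stone = 36, 6·y_crew + 5·y_stone = 53.
Solving: y_crew = 3, y_stone = 7.
Δz = y_crew·Δb = 3 × (-3) = -9, so new z* = 1880 − 9 = 1871.

1871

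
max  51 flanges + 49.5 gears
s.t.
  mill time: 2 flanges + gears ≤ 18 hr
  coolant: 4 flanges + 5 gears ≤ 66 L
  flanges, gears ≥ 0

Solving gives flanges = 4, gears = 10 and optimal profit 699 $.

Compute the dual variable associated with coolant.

8

At the optimum: mill time uses 18 of 18 (binding); coolant uses 66 of 66 (binding).
Dual feasibility on the basic columns requires 2·y_mill time + 4·y_coolant = 51, 1·y_mill time + 5·y_coolant = 49.5.
This yields shadow prices y_mill time = 9.5, y_coolant = 8.
Shadow price of coolant = 8.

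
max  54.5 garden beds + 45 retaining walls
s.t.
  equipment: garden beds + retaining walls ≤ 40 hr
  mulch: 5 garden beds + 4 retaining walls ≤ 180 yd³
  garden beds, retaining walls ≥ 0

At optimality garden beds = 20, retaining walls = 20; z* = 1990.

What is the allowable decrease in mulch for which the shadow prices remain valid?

Binding constraints: equipment, mulch. The basis is B = [[1,1],[5,4]] with det -1.
Per unit decrease in mulch, x* moves by d = (-1, 1).
The basis stays optimal until garden beds reaches 0; allowable decrease = 20 yd³.

20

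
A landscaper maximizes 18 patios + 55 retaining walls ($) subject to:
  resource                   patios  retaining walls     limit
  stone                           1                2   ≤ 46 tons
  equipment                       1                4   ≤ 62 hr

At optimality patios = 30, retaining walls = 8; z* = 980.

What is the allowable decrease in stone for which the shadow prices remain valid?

15

Binding constraints: stone, equipment. The basis is B = [[1,2],[1,4]] with det 2.
Per unit decrease in stone, x* moves by d = (-2, 0.5).
The basis stays optimal until patios reaches 0; allowable decrease = 15 tons.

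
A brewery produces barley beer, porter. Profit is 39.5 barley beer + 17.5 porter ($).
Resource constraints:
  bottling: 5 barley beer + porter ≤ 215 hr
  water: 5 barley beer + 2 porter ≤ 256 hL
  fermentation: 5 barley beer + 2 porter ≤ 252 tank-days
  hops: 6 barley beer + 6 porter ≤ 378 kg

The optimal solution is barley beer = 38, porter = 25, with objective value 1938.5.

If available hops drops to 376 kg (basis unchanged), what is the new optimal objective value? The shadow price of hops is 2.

1934.5

Δb = -2, so new z* = 1938.5 + (2)·(-2) = 1938.5 − 4 = 1934.5.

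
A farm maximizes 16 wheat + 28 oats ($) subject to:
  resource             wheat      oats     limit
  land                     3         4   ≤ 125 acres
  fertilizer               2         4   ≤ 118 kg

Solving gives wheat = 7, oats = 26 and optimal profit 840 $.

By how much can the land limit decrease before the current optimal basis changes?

Binding constraints: land, fertilizer. The basis is B = [[3,4],[2,4]] with det 4.
Per unit decrease in land, x* moves by d = (-1, 0.5).
The basis stays optimal until wheat reaches 0; allowable decrease = 7 acres.

7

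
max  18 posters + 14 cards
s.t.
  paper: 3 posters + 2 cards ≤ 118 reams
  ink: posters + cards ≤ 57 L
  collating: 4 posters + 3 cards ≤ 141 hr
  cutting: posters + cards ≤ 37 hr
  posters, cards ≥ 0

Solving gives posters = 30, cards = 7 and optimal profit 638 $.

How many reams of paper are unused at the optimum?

paper used = 3·30 + 2·7 = 104; slack = 118 − 104 = 14.

14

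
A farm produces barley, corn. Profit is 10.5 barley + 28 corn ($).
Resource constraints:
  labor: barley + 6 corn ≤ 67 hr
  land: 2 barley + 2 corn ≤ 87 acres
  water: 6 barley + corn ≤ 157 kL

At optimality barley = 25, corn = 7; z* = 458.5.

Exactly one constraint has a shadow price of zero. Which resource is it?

labor: 67/67 (binding)
land: 64/87 (slack 23)
water: 157/157 (binding)
By complementary slackness, a constraint with positive slack has shadow price 0 → land.

land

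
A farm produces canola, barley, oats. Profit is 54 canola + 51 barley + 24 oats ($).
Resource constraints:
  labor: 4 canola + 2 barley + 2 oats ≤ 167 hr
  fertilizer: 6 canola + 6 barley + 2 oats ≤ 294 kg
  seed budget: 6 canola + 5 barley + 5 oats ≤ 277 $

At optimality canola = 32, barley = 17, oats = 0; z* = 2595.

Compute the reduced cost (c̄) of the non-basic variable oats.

Binding: fertilizer and seed budget. Non-binding: labor (5 unused).
Slack constraints have shadow price 0 (complementary slackness).
From A_Bᵀ y = c: 6·y_fertilizer + 6·y_seed budget = 54; 6·y_fertilizer + 5·y_seed budget = 51.
Solving: y_fertilizer = 6, y_seed budget = 3.
Reduced cost of oats: c₃ − yᵀa₃ = 24 − (6·2 + 3·5) = 24 − 27 = -3.

-3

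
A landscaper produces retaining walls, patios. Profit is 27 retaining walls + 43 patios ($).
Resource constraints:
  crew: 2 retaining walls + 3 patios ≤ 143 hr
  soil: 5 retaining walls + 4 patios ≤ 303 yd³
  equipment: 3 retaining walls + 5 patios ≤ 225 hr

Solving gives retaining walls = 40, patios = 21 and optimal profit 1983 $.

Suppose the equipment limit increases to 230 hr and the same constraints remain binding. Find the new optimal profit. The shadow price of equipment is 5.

2008

Δb = 5, so new z* = 1983 + (5)·(5) = 1983 + 25 = 2008.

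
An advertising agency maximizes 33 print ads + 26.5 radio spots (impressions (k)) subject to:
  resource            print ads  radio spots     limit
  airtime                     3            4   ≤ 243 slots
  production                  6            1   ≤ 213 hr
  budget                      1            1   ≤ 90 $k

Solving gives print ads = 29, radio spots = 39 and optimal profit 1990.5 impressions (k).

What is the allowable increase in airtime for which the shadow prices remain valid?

92.4

Binding constraints: airtime, production. The basis is B = [[3,4],[6,1]] with det -21.
Per unit increase in airtime, x* moves by d = (-0.0476, 0.2857).
The basis stays optimal until budget becomes binding; allowable increase = 92.4 slots.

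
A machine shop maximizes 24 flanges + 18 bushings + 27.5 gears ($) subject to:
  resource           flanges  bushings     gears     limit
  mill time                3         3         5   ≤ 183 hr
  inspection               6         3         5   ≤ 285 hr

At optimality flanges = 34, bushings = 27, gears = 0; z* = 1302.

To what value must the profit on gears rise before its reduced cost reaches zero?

Both mill time and inspection are binding at x*.
From A_Bᵀ y = c: 3·y_mill time + 6·y_inspection = 24; 3·y_mill time + 3·y_inspection = 18.
→ y_mill time = 4 and y_inspection = 2.
gears enters the basis when its profit ≥ yᵀa₃ = 4·5 + 2·5 = 30.

30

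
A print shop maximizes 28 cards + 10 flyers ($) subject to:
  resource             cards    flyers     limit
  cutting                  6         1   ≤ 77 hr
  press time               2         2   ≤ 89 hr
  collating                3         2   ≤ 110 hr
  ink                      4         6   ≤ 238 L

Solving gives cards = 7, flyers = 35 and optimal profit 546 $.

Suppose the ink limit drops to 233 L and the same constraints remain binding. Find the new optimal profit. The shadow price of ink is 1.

Δb = -5, so new z* = 546 + (1)·(-5) = 546 − 5 = 541.

541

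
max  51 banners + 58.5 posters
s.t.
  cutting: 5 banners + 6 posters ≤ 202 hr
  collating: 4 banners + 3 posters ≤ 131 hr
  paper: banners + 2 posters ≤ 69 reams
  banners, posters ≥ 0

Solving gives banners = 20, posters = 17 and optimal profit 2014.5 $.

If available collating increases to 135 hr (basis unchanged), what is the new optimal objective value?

2020.5

Binding: cutting and collating. Non-binding: paper (15 unused).
Since paper is not tight, its dual is 0.
The binding rows give the dual system: 5·y_cutting + 4·y_collating = 51 and 6·y_cutting + 3·y_collating = 58.5.
This yields shadow prices y_cutting = 9, y_collating = 1.5.
Δz = y_collating·Δb = 1.5 × (4) = 6, so new z* = 2014.5 + 6 = 2020.5.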